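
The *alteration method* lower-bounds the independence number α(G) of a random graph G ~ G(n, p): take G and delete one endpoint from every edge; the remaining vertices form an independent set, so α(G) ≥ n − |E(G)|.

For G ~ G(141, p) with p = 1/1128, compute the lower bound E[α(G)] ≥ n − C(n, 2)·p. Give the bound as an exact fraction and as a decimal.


E[|E(G)|] = C(141, 2)·p = 9870 · (1/1128) = 35/4.
E[α(G)] ≥ n − E[|E(G)|] = 141 − 35/4 = 529/4.
Numerically: ≈ 132.250000.
(This is only a lower bound; the true E[α(G)] may be larger.)

E[α(G)] ≥ 529/4 ≈ 132.250000.


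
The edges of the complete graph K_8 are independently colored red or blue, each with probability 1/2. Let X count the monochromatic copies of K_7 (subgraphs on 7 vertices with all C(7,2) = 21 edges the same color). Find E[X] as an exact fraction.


Let X = Σ_S X_S over the C(8, 7) = 8 subsets S of size 7, where X_S = 1 if the K_7 on S is monochromatic.
For a fixed S, the K_7 on S has C(7, 2) = 21 edges. P[all 21 edges red] = (1/2)^21, and likewise for blue, so P[monochromatic] = 2·(1/2)^21 = 2^{1 − 21} = 1/1048576.
By linearity: E[X] = C(8, 7) · 2^{1 − 21} = 8 · 1/1048576 = 1/131072.
Numerically: E[X] ≈ 0.00001.

E[X] = C(8,7)·2^(1−C(7,2)) = 1/131072 ≈ 0.00001.


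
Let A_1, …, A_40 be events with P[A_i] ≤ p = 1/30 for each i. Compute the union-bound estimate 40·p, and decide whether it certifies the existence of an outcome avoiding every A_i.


Union bound: P[∪_{i=1}^{40} A_i] ≤ Σ_i P[A_i] ≤ 40·p = 40·(1/30) = 4/3.
Numerically: 4/3 ≈ 1.33333.
Is 4/3 < 1? NO.
Since the bound 4/3 is ≥ 1, the union bound is uninformative here; it does NOT by itself certify existence.

40·p = 4/3 ≈ 1.33333; existence NOT certified by the union bound.


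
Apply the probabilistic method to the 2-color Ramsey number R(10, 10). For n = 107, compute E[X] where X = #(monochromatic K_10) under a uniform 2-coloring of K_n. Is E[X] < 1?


E[X] = C(107, 10) · 2^{1 − 45} = 35137373005735 · 2^{−44} = 35137373005735/17592186044416.
As a reduced fraction: E[X] = 35137373005735/17592186044416 ≈ 1.9973284.
Is E[X] < 1? NO.
Since E[X] ≥ 1, the first-moment bound is inconclusive at n = 107; it does NOT by itself certify R(10, 10) > 107.

E[X] = 35137373005735/17592186044416 ≈ 1.9973284; E[X] ≥ 1; first-moment method inconclusive here.


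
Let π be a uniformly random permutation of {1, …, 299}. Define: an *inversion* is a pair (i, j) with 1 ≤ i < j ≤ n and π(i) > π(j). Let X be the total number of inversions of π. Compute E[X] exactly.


Write X = Σ X_I over the C(299, 2) = 44551 pairs i < j, with X_I the indicator of one inversion.
There are 44551 indicators.
For each fixed pair i < j, the values π(i) and π(j) are two distinct elements of {1, …, 299} in uniformly random order; by symmetry P[π(i) > π(j)] = 1/2.
By linearity: E[X] = 44551 · (1/2) = C(299, 2) · (1/2) = 44551/2 = 44551/2 ≈ 22275.500.

E[X] = 44551/2 = 22275.500.


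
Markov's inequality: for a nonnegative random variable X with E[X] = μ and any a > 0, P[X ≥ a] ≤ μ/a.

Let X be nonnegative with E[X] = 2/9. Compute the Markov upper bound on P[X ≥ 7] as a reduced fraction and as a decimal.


μ = E[X] = 2/9, a = 7.
Markov: P[X ≥ 7] ≤ μ/a = (2/9)/7 = 2/63.
Numerically: ≈ 0.032.
(Since a = 7 > μ = 0.222, the bound 2/63 is < 1 and informative.)

P[X ≥ 7] ≤ 2/63 ≈ 0.032.


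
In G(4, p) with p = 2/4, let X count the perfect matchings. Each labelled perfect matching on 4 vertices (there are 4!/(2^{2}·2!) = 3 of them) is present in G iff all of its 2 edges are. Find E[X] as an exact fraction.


K_4 has 4!/(2^{2}·2!) = 3 labelled perfect matchings.
For each such perfect matching H, let X_H = 1 if all 2 edges of H are present in G. Then P[X_H = 1] = p^{2} = (1/2)^{2} = 1/4.
By linearity of expectation: E[X] = Σ_H E[X_H] = 3 · p^{2} = 3 · 1/4 = 3/4.
Numerically: E[X] ≈ 0.75.

E[X] = 3 · (1/2)^{2} = 3/4 ≈ 0.75.


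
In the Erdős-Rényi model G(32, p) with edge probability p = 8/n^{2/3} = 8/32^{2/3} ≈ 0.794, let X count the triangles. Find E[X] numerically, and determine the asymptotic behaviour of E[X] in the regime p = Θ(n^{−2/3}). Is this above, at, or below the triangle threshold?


Number of potential triangles: C(32, 3) = 4960.
Each occurs with probability p³ ≈ (0.794)³ ≈ 5.00000e-01.
By linearity: E[X] = C(32, 3)·p³ ≈ 4960 · 5.00000e-01 ≈ 2480.000.
Since α = 2/3 < 1, p = c/n^{2/3} ≫ 1/n is above the triangle threshold p ~ 1/n. Asymptotically E[X] ~ (c³/6)·n^{3(1−α)} = (8³/6)·n^{1} → ∞; triangles are abundant w.h.p.

E[X] ≈ 2480.000; in regime p = Θ(1/n^{2/3}) E[X] diverges (above the triangle threshold p ~ 1/n).


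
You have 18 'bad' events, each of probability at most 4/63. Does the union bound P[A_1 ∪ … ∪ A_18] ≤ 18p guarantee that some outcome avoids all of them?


Union bound: P[∪_{i=1}^{18} A_i] ≤ Σ_i P[A_i] ≤ 18·p = 18·(4/63) = 8/7.
Numerically: 8/7 ≈ 1.14286.
Is 8/7 < 1? NO.
Since the bound 8/7 is ≥ 1, the union bound is uninformative here; it does NOT by itself certify existence.

18·p = 8/7 ≈ 1.14286; existence NOT certified by the union bound.


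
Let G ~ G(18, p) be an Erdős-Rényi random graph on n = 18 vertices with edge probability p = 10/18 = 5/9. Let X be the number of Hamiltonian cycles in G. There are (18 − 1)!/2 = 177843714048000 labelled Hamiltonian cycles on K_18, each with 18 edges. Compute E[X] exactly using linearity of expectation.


K_18 has (18 − 1)!/2 = 177843714048000 labelled Hamiltonian cycles.
For each such Hamiltonian cycle H, let X_H = 1 if all 18 edges of H are present in G. Then P[X_H = 1] = p^{18} = (5/9)^{18} = 3814697265625/150094635296999121.
Summing the indicators: E[X] = Σ_H E[X_H] = 177843714048000 · p^{18} = 177843714048000 · 3814697265625/150094635296999121 = 930617187500000000000000/205891132094649.
Numerically: E[X] ≈ 4.5199e+09.

E[X] = 177843714048000 · (5/9)^{18} = 930617187500000000000000/205891132094649 ≈ 4.5199e+09.


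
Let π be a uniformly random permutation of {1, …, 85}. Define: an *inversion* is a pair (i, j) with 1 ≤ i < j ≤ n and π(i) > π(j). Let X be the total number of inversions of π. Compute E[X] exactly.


Write X = Σ X_I over the C(85, 2) = 3570 pairs i < j, with X_I the indicator of one inversion.
There are 3570 indicators.
For each fixed pair i < j, the values π(i) and π(j) are two distinct elements of {1, …, 85} in uniformly random order; by symmetry P[π(i) > π(j)] = 1/2.
By linearity: E[X] = 3570 · (1/2) = C(85, 2) · (1/2) = 3570/2 = 1785 ≈ 1785.00000.

E[X] = 1785 = 1785.00000.


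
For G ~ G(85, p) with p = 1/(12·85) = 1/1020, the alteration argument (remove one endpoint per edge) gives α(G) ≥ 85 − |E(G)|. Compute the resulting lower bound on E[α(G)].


E[|E(G)|] = C(85, 2)·p = 3570 · (1/1020) = 7/2.
E[α(G)] ≥ n − E[|E(G)|] = 85 − 7/2 = 163/2.
Numerically: ≈ 81.500000.
(This is only a lower bound; the true E[α(G)] may be larger.)

E[α(G)] ≥ 163/2 ≈ 81.500000.


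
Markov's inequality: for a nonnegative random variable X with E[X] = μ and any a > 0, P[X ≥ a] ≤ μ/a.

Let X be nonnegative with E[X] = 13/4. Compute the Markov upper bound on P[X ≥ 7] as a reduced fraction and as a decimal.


μ = E[X] = 13/4, a = 7.
Markov: P[X ≥ 7] ≤ μ/a = (13/4)/7 = 13/28.
Numerically: ≈ 0.464.
(Since a = 7 > μ = 3.250, the bound 13/28 is < 1 and informative.)

P[X ≥ 7] ≤ 13/28 ≈ 0.464.


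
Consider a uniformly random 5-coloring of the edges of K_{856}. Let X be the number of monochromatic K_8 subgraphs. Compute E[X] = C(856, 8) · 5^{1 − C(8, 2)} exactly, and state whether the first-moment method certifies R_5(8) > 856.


E[X] = C(856, 8) · 5^{1 − 28} = 6918660634157180775 · 5^{−27} = 6918660634157180775/7450580596923828125.
As a reduced fraction: E[X] = 276746425366287231/298023223876953125 ≈ 0.9286069.
Is E[X] < 1? YES.
Since E[X] < 1, there exists a 5-coloring of K_{856} with no monochromatic K_8; hence R_5(8) > 856.

E[X] = 276746425366287231/298023223876953125 ≈ 0.9286069; E[X] < 1, so R_5(8) > 856.


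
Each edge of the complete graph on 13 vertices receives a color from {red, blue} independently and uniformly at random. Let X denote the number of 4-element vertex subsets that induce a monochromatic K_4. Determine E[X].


Let X = Σ_S X_S over the C(13, 4) = 715 subsets S of size 4, where X_S = 1 if the K_4 on S is monochromatic.
For a fixed S, the K_4 on S has C(4, 2) = 6 edges. P[all 6 edges red] = (1/2)^6, and likewise for blue, so P[monochromatic] = 2·(1/2)^6 = 2^{1 − 6} = 1/32.
By linearity: E[X] = C(13, 4) · 2^{1 − 6} = 715 · 1/32 = 715/32.
Numerically: E[X] ≈ 22.3438.

E[X] = C(13,4)·2^(1−C(4,2)) = 715/32 ≈ 22.3438.


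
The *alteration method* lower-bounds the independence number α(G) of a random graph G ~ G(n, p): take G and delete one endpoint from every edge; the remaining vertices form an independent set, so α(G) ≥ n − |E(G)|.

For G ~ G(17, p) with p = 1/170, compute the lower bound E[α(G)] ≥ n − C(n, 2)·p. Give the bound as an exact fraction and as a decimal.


E[|E(G)|] = C(17, 2)·p = 136 · (1/170) = 4/5.
E[α(G)] ≥ n − E[|E(G)|] = 17 − 4/5 = 81/5.
Numerically: ≈ 16.20000.
(This is only a lower bound; the true E[α(G)] may be larger.)

E[α(G)] ≥ 81/5 ≈ 16.20000.


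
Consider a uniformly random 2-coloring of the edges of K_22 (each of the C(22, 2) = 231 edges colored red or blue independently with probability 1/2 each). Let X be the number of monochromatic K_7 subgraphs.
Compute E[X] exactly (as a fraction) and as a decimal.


Let X = Σ_S X_S over the C(22, 7) = 170544 subsets S of size 7, where X_S = 1 if the K_7 on S is monochromatic.
For a fixed S, the K_7 on S has C(7, 2) = 21 edges. P[all 21 edges red] = (1/2)^21, and likewise for blue, so P[monochromatic] = 2·(1/2)^21 = 2^{1 − 21} = 1/1048576.
Summing: E[X] = C(22, 7) · 2^{1 − 21} = 170544 · 1/1048576 = 10659/65536.
Numerically: E[X] ≈ 0.162643.

E[X] = C(22,7)·2^(1−C(7,2)) = 10659/65536 ≈ 0.162643.


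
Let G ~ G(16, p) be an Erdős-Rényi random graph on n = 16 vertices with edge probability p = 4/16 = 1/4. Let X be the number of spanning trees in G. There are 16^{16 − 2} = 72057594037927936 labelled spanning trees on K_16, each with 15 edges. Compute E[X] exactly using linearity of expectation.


K_16 has 16^{16 − 2} = 72057594037927936 labelled spanning trees.
For each such spanning tree H, let X_H = 1 if all 15 edges of H are present in G. Then P[X_H = 1] = p^{15} = (1/4)^{15} = 1/1073741824.
By linearity: E[X] = Σ_H E[X_H] = 72057594037927936 · p^{15} = 72057594037927936 · 1/1073741824 = 67108864.
Numerically: E[X] ≈ 6.71e+07.

E[X] = 72057594037927936 · (1/4)^{15} = 67108864 ≈ 6.71e+07.


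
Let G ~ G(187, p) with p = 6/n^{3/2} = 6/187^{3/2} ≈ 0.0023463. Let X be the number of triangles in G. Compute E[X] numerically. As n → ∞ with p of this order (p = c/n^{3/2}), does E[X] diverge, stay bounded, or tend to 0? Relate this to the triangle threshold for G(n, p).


Number of potential triangles: C(187, 3) = 1072445.
Each occurs with probability p³ ≈ (0.0023463)³ ≈ 1.2917145e-08.
By linearity: E[X] = C(187, 3)·p³ ≈ 1072445 · 1.2917145e-08 ≈ 0.01385.
Since α = 3/2 > 1, p = c/n^{3/2} = o(1/n) is below the triangle threshold p ~ 1/n. Asymptotically E[X] ~ (c³/6)·n^{3(1−α)} = (6³/6)·n^{-1.5} → 0, so by Markov's inequality G has no triangles w.h.p.

E[X] ≈ 0.01385; in regime p = Θ(1/n^{3/2}) E[X] tends to 0 (below the triangle threshold p ~ 1/n).


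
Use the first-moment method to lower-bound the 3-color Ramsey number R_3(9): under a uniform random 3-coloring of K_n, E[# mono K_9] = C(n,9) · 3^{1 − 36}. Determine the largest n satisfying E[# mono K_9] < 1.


We need C(n, 9) · 3^{1 − 36} < 1, i.e. C(n, 9) < 3^{36 − 1} = 50031545098999707.
Check values of n near the boundary:
  n = 297: C(297, 9) = 43842345008337645; 43842345008337645 < 50031545098999707? YES
  n = 298: C(298, 9) = 45207677551849890; 45207677551849890 < 50031545098999707? YES
  n = 299: C(299, 9) = 46610674441390059; 46610674441390059 < 50031545098999707? YES
  n = 300: C(300, 9) = 48052241692154700; 48052241692154700 < 50031545098999707? YES
  n = 301: C(301, 9) = 49533303936090975; 49533303936090975 < 50031545098999707? YES
  n = 302: C(302, 9) = 51054804739588650; 51054804739588650 < 50031545098999707? NO
The largest n with C(n, 9) < 50031545098999707 is n = 301 (where E[X] = 16511101312030325/16677181699666569 ≈ 0.9900415). Hence R_3(9) > 301, i.e. R_3(9) ≥ 302.

Largest n = 301; hence R_3(9) > 301.


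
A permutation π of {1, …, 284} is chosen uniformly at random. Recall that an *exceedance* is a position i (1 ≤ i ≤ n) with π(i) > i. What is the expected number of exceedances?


Write X = Σ_{i=1}^{284} X_i, where X_i = 1_{π(i) > i}.
For each fixed i, π(i) is uniform over {1, …, 284} (marginal of a uniform permutation), so P[π(i) > i] = (n − i)/n. Summing: Σ_{i=1}^{284} (n − i)/n = (0 + 1 + … + 283)/284 = 284(284 − 1)/(2·284) = (284 − 1)/2.
Hence E[X] = Σ_{i=1}^{284} (284 − i)/284 = 283/2 ≈ 141.500000.

E[X] = 283/2 = 141.500000.


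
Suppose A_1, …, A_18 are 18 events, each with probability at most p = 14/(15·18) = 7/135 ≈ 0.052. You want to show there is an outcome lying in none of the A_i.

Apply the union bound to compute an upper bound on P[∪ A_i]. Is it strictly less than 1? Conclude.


Union bound: P[∪_{i=1}^{18} A_i] ≤ Σ_i P[A_i] ≤ 18·p = 18·(7/135) = 14/15.
Numerically: 14/15 ≈ 0.933.
Is 14/15 < 1? YES.
Since P[∪ A_i] ≤ 14/15 < 1, the complement has P[∩ A_i^c] ≥ 1 − 14/15 = 1/15 > 0, so some outcome avoids every A_i.

18·p = 14/15 ≈ 0.933; existence CERTIFIED by the union bound.


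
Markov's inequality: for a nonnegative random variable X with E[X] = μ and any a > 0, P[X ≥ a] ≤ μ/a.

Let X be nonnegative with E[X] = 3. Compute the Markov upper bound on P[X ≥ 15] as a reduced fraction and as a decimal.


μ = E[X] = 3, a = 15.
Markov: P[X ≥ 15] ≤ μ/a = (3)/15 = 1/5.
Numerically: ≈ 0.200.
(Since a = 15 > μ = 3.000, the bound 1/5 is < 1 and informative.)

P[X ≥ 15] ≤ 1/5 ≈ 0.200.


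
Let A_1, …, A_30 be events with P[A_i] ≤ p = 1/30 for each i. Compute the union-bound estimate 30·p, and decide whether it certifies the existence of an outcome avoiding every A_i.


Union bound: P[∪_{i=1}^{30} A_i] ≤ Σ_i P[A_i] ≤ 30·p = 30·(1/30) = 1.
Numerically: 1 ≈ 1.000000.
Is 1 < 1? NO.
Since the bound 1 is ≥ 1, the union bound is uninformative here; it does NOT by itself certify existence.

30·p = 1 ≈ 1.000000; existence NOT certified by the union bound.


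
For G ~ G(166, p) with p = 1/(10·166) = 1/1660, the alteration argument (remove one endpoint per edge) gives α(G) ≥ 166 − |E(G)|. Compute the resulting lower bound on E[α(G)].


E[|E(G)|] = C(166, 2)·p = 13695 · (1/1660) = 33/4.
E[α(G)] ≥ n − E[|E(G)|] = 166 − 33/4 = 631/4.
Numerically: ≈ 157.750.
(This is only a lower bound; the true E[α(G)] may be larger.)

E[α(G)] ≥ 631/4 ≈ 157.750.


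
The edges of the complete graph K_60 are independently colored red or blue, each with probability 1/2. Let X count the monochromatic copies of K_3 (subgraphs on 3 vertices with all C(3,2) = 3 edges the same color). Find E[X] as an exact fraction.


Let X = Σ_S X_S over the C(60, 3) = 34220 subsets S of size 3, where X_S = 1 if the K_3 on S is monochromatic.
For a fixed S, the K_3 on S has C(3, 2) = 3 edges. P[all 3 edges red] = (1/2)^3, and likewise for blue, so P[monochromatic] = 2·(1/2)^3 = 2^{1 − 3} = 1/4.
Summing: E[X] = C(60, 3) · 2^{1 − 3} = 34220 · 1/4 = 8555.
Numerically: E[X] ≈ 8555.0000.

E[X] = C(60,3)·2^(1−C(3,2)) = 8555 ≈ 8555.0000.


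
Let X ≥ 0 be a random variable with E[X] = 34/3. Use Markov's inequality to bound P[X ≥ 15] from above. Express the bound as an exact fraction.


μ = E[X] = 34/3, a = 15.
Markov: P[X ≥ 15] ≤ μ/a = (34/3)/15 = 34/45.
Numerically: ≈ 0.75556.
(Since a = 15 > μ = 11.33333, the bound 34/45 is < 1 and informative.)

P[X ≥ 15] ≤ 34/45 ≈ 0.75556.


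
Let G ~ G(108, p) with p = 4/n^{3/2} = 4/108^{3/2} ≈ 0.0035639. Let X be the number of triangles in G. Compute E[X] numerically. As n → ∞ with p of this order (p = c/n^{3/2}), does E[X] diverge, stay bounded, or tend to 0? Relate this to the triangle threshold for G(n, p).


Number of potential triangles: C(108, 3) = 204156.
Each occurs with probability p³ ≈ (0.0035639)³ ≈ 4.5266100e-08.
By linearity: E[X] = C(108, 3)·p³ ≈ 204156 · 4.5266100e-08 ≈ 0.00924.
Since α = 3/2 > 1, p = c/n^{3/2} = o(1/n) is below the triangle threshold p ~ 1/n. Asymptotically E[X] ~ (c³/6)·n^{3(1−α)} = (4³/6)·n^{-1.5} → 0, so by Markov's inequality G has no triangles w.h.p.

E[X] ≈ 0.00924; in regime p = Θ(1/n^{3/2}) E[X] tends to 0 (below the triangle threshold p ~ 1/n).


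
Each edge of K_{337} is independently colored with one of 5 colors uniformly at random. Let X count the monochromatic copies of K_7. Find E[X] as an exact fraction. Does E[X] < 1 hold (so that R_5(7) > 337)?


E[X] = C(337, 7) · 5^{1 − 21} = 91989916924632 · 5^{−20} = 91989916924632/95367431640625.
As a reduced fraction: E[X] = 91989916924632/95367431640625 ≈ 0.96458.
Is E[X] < 1? YES.
Since E[X] < 1, there exists a 5-coloring of K_{337} with no monochromatic K_7; hence R_5(7) > 337.

E[X] = 91989916924632/95367431640625 ≈ 0.96458; E[X] < 1, so R_5(7) > 337.


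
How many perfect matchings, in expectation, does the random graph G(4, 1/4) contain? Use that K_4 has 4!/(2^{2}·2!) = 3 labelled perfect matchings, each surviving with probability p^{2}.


K_4 has 4!/(2^{2}·2!) = 3 labelled perfect matchings.
For each such perfect matching H, let X_H = 1 if all 2 edges of H are present in G. Then P[X_H = 1] = p^{2} = (1/4)^{2} = 1/16.
Summing the indicators: E[X] = Σ_H E[X_H] = 3 · p^{2} = 3 · 1/16 = 3/16.
Numerically: E[X] ≈ 0.1875.

E[X] = 3 · (1/4)^{2} = 3/16 ≈ 0.1875.


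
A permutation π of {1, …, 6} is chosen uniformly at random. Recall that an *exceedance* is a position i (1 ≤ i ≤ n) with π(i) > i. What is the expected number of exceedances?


Write X = Σ_{i=1}^{6} X_i, where X_i = 1_{π(i) > i}.
For each fixed i, π(i) is uniform over {1, …, 6} (marginal of a uniform permutation), so P[π(i) > i] = (n − i)/n. Summing: Σ_{i=1}^{6} (n − i)/n = (0 + 1 + … + 5)/6 = 6(6 − 1)/(2·6) = (6 − 1)/2.
Hence E[X] = Σ_{i=1}^{6} (6 − i)/6 = 5/2 ≈ 2.500.

E[X] = 5/2 = 2.500.


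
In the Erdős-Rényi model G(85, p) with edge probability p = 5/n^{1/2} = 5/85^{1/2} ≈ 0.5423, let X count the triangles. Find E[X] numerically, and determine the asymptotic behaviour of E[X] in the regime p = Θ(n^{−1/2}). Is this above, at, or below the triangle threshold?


Number of potential triangles: C(85, 3) = 98770.
Each occurs with probability p³ ≈ (0.5423)³ ≈ 1.595077e-01.
By linearity: E[X] = C(85, 3)·p³ ≈ 98770 · 1.595077e-01 ≈ 15754.5745.
Since α = 1/2 < 1, p = c/n^{1/2} ≫ 1/n is above the triangle threshold p ~ 1/n. Asymptotically E[X] ~ (c³/6)·n^{3(1−α)} = (5³/6)·n^{1.5} → ∞; triangles are abundant w.h.p.

E[X] ≈ 15754.5745; in regime p = Θ(1/n^{1/2}) E[X] diverges (above the triangle threshold p ~ 1/n).


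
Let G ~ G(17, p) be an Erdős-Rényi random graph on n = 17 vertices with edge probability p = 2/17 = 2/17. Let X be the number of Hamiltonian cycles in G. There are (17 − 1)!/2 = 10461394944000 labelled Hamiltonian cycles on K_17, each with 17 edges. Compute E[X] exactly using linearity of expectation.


K_17 has (17 − 1)!/2 = 10461394944000 labelled Hamiltonian cycles.
For each such Hamiltonian cycle H, let X_H = 1 if all 17 edges of H are present in G. Then P[X_H = 1] = p^{17} = (2/17)^{17} = 131072/827240261886336764177.
Summing the indicators: E[X] = Σ_H E[X_H] = 10461394944000 · p^{17} = 10461394944000 · 131072/827240261886336764177 = 1371195958099968000/827240261886336764177.
Numerically: E[X] ≈ 0.0016576.

E[X] = 10461394944000 · (2/17)^{17} = 1371195958099968000/827240261886336764177 ≈ 0.0016576.


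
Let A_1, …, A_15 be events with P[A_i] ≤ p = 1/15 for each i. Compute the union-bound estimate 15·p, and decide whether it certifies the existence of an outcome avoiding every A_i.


Union bound: P[∪_{i=1}^{15} A_i] ≤ Σ_i P[A_i] ≤ 15·p = 15·(1/15) = 1.
Numerically: 1 ≈ 1.00000.
Is 1 < 1? NO.
Since the bound 1 is ≥ 1, the union bound is uninformative here; it does NOT by itself certify existence.

15·p = 1 ≈ 1.00000; existence NOT certified by the union bound.


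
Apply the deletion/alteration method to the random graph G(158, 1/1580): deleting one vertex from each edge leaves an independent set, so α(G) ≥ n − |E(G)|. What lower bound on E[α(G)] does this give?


E[|E(G)|] = C(158, 2)·p = 12403 · (1/1580) = 157/20.
E[α(G)] ≥ n − E[|E(G)|] = 158 − 157/20 = 3003/20.
Numerically: ≈ 150.150000.
(This is only a lower bound; the true E[α(G)] may be larger.)

E[α(G)] ≥ 3003/20 ≈ 150.150000.


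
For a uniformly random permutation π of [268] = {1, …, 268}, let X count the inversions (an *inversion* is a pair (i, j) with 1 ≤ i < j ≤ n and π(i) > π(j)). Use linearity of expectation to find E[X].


Write X = Σ X_I over the C(268, 2) = 35778 pairs i < j, with X_I the indicator of one inversion.
There are 35778 indicators.
For each fixed pair i < j, the values π(i) and π(j) are two distinct elements of {1, …, 268} in uniformly random order; by symmetry P[π(i) > π(j)] = 1/2.
By linearity: E[X] = 35778 · (1/2) = C(268, 2) · (1/2) = 35778/2 = 17889 ≈ 17889.0000.

E[X] = 17889 = 17889.0000.


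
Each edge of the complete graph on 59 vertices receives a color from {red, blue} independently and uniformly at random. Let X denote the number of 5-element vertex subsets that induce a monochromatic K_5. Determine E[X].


Let X = Σ_S X_S over the C(59, 5) = 5006386 subsets S of size 5, where X_S = 1 if the K_5 on S is monochromatic.
For a fixed S, the K_5 on S has C(5, 2) = 10 edges. P[all 10 edges red] = (1/2)^10, and likewise for blue, so P[monochromatic] = 2·(1/2)^10 = 2^{1 − 10} = 1/512.
By linearity: E[X] = C(59, 5) · 2^{1 − 10} = 5006386 · 1/512 = 2503193/256.
Numerically: E[X] ≈ 9778.0977.

E[X] = C(59,5)·2^(1−C(5,2)) = 2503193/256 ≈ 9778.0977.


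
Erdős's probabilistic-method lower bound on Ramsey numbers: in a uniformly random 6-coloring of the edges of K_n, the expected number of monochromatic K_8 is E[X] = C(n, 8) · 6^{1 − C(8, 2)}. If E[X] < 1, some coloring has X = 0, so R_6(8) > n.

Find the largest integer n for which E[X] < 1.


We need C(n, 8) · 6^{1 − 28} < 1, i.e. C(n, 8) < 6^{28 − 1} = 1023490369077469249536.
Check values of n near the boundary:
  n = 1592: C(1592, 8) = 1005480414540892933435; 1005480414540892933435 < 1023490369077469249536? YES
  n = 1593: C(1593, 8) = 1010555394551193970323; 1010555394551193970323 < 1023490369077469249536? YES
  n = 1594: C(1594, 8) = 1015652773590544255167; 1015652773590544255167 < 1023490369077469249536? YES
  n = 1595: C(1595, 8) = 1020772636343363633895; 1020772636343363633895 < 1023490369077469249536? YES
  n = 1596: C(1596, 8) = 1025915067760710553965; 1025915067760710553965 < 1023490369077469249536? NO
The largest n with C(n, 8) < 1023490369077469249536 is n = 1595 (where E[X] = 113419181815929292655/113721152119718805504 ≈ 0.9973). Hence R_6(8) > 1595, i.e. R_6(8) ≥ 1596.

Largest n = 1595; hence R_6(8) > 1595.


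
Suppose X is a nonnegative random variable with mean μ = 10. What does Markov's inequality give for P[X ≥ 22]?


μ = E[X] = 10, a = 22.
Markov: P[X ≥ 22] ≤ μ/a = (10)/22 = 5/11.
Numerically: ≈ 0.45455.
(Since a = 22 > μ = 10.00000, the bound 5/11 is < 1 and informative.)

P[X ≥ 22] ≤ 5/11 ≈ 0.45455.


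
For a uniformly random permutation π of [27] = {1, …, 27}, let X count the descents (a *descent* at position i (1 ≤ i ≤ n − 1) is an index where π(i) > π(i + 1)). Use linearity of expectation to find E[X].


Write X = Σ X_I over i = 1, …, 26, with X_I the indicator of one descent.
There are 26 indicators.
For each fixed i, the pair (π(i), π(i+1)) is a uniformly random ordered pair of distinct values from {1, …, 27}; by symmetry P[π(i) > π(i+1)] = 1/2.
By linearity: E[X] = 26 · (1/2) = (27 − 1) · (1/2) = 13 ≈ 13.0000.

E[X] = 13 = 13.0000.


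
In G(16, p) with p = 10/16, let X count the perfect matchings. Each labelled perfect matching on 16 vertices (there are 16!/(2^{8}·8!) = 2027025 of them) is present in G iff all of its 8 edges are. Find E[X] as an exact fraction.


K_16 has 16!/(2^{8}·8!) = 2027025 labelled perfect matchings.
For each such perfect matching H, let X_H = 1 if all 8 edges of H are present in G. Then P[X_H = 1] = p^{8} = (5/8)^{8} = 390625/16777216.
By linearity: E[X] = Σ_H E[X_H] = 2027025 · p^{8} = 2027025 · 390625/16777216 = 791806640625/16777216.
Numerically: E[X] ≈ 4.72e+04.

E[X] = 2027025 · (5/8)^{8} = 791806640625/16777216 ≈ 4.72e+04.


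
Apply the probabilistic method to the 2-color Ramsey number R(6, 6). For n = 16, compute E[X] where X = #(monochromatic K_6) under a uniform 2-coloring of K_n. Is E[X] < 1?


E[X] = C(16, 6) · 2^{1 − 15} = 8008 · 2^{−14} = 8008/16384.
As a reduced fraction: E[X] = 1001/2048 ≈ 0.489.
Is E[X] < 1? YES.
Since E[X] < 1, there exists a 2-coloring of K_{16} with no monochromatic K_6; hence R(6, 6) > 16.

E[X] = 1001/2048 ≈ 0.489; E[X] < 1, so R(6, 6) > 16.


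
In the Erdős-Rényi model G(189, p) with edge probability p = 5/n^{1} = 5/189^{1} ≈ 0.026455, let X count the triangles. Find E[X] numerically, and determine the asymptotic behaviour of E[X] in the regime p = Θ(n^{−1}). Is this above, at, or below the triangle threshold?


Number of potential triangles: C(189, 3) = 1107414.
Each occurs with probability p³ ≈ (0.026455)³ ≈ 1.8515038e-05.
By linearity: E[X] = C(189, 3)·p³ ≈ 1107414 · 1.8515038e-05 ≈ 20.50381.
Here α = 1, so p = 5/n is exactly at the triangle threshold p ~ 1/n. Asymptotically E[X] → c³/6 = 5³/6 = 125/6 ≈ 20.83333, a bounded constant. In this regime the triangle count is asymptotically Poisson(c³/6).

E[X] ≈ 20.50381; in regime p = Θ(1/n^{1}) E[X] stays bounded (at the triangle threshold p ~ 1/n).


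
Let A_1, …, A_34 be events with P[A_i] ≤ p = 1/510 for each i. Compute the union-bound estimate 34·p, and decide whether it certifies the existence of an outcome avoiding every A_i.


Union bound: P[∪_{i=1}^{34} A_i] ≤ Σ_i P[A_i] ≤ 34·p = 34·(1/510) = 1/15.
Numerically: 1/15 ≈ 0.06667.
Is 1/15 < 1? YES.
Since P[∪ A_i] ≤ 1/15 < 1, the complement has P[∩ A_i^c] ≥ 1 − 1/15 = 14/15 > 0, so some outcome avoids every A_i.

34·p = 1/15 ≈ 0.06667; existence CERTIFIED by the union bound.


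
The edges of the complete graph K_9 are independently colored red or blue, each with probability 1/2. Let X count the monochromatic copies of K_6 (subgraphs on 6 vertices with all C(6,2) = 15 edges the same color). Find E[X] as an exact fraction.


Let X = Σ_S X_S over the C(9, 6) = 84 subsets S of size 6, where X_S = 1 if the K_6 on S is monochromatic.
For a fixed S, the K_6 on S has C(6, 2) = 15 edges. P[all 15 edges red] = (1/2)^15, and likewise for blue, so P[monochromatic] = 2·(1/2)^15 = 2^{1 − 15} = 1/16384.
By linearity of expectation: E[X] = C(9, 6) · 2^{1 − 15} = 84 · 1/16384 = 21/4096.
Numerically: E[X] ≈ 0.0051.

E[X] = C(9,6)·2^(1−C(6,2)) = 21/4096 ≈ 0.0051.


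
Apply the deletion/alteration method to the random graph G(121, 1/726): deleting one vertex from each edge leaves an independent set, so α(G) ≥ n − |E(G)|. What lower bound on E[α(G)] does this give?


E[|E(G)|] = C(121, 2)·p = 7260 · (1/726) = 10.
E[α(G)] ≥ n − E[|E(G)|] = 121 − 10 = 111.
Numerically: ≈ 111.00000.
(This is only a lower bound; the true E[α(G)] may be larger.)

E[α(G)] ≥ 111 ≈ 111.00000.


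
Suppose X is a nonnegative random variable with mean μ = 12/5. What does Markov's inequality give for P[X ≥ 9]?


μ = E[X] = 12/5, a = 9.
Markov: P[X ≥ 9] ≤ μ/a = (12/5)/9 = 4/15.
Numerically: ≈ 0.267.
(Since a = 9 > μ = 2.400, the bound 4/15 is < 1 and informative.)

P[X ≥ 9] ≤ 4/15 ≈ 0.267.


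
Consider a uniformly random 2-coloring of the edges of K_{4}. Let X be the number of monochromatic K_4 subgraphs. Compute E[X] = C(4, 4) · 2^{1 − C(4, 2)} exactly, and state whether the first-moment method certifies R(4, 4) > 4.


E[X] = C(4, 4) · 2^{1 − 6} = 1 · 2^{−5} = 1/32.
As a reduced fraction: E[X] = 1/32 ≈ 0.0312500.
Is E[X] < 1? YES.
Since E[X] < 1, there exists a 2-coloring of K_{4} with no monochromatic K_4; hence R(4, 4) > 4.

E[X] = 1/32 ≈ 0.0312500; E[X] < 1, so R(4, 4) > 4.


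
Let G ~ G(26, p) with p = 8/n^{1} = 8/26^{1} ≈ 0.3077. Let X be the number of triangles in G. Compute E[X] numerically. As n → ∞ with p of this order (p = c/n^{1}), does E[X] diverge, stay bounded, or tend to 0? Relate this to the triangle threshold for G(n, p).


Number of potential triangles: C(26, 3) = 2600.
Each occurs with probability p³ ≈ (0.3077)³ ≈ 2.913063e-02.
By linearity: E[X] = C(26, 3)·p³ ≈ 2600 · 2.913063e-02 ≈ 75.7396.
Here α = 1, so p = 8/n is exactly at the triangle threshold p ~ 1/n. Asymptotically E[X] → c³/6 = 8³/6 = 256/3 ≈ 85.3333, a bounded constant. In this regime the triangle count is asymptotically Poisson(c³/6).

E[X] ≈ 75.7396; in regime p = Θ(1/n^{1}) E[X] stays bounded (at the triangle threshold p ~ 1/n).


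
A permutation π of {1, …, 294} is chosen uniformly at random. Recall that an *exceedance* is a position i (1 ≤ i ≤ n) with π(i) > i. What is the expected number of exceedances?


Write X = Σ_{i=1}^{294} X_i, where X_i = 1_{π(i) > i}.
For each fixed i, π(i) is uniform over {1, …, 294} (marginal of a uniform permutation), so P[π(i) > i] = (n − i)/n. Summing: Σ_{i=1}^{294} (n − i)/n = (0 + 1 + … + 293)/294 = 294(294 − 1)/(2·294) = (294 − 1)/2.
Hence E[X] = Σ_{i=1}^{294} (294 − i)/294 = 293/2 ≈ 146.50000.

E[X] = 293/2 = 146.50000.


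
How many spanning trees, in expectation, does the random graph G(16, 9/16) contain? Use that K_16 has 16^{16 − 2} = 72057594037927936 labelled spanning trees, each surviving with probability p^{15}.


K_16 has 16^{16 − 2} = 72057594037927936 labelled spanning trees.
For each such spanning tree H, let X_H = 1 if all 15 edges of H are present in G. Then P[X_H = 1] = p^{15} = (9/16)^{15} = 205891132094649/1152921504606846976.
By linearity of expectation: E[X] = Σ_H E[X_H] = 72057594037927936 · p^{15} = 72057594037927936 · 205891132094649/1152921504606846976 = 205891132094649/16.
Numerically: E[X] ≈ 1.28682e+13.

E[X] = 72057594037927936 · (9/16)^{15} = 205891132094649/16 ≈ 1.28682e+13.


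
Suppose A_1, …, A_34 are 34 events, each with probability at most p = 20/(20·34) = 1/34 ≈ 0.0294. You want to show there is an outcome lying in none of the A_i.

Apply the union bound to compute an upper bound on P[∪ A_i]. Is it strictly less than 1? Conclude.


Union bound: P[∪_{i=1}^{34} A_i] ≤ Σ_i P[A_i] ≤ 34·p = 34·(1/34) = 1.
Numerically: 1 ≈ 1.0000.
Is 1 < 1? NO.
Since the bound 1 is ≥ 1, the union bound is uninformative here; it does NOT by itself certify existence.

34·p = 1 ≈ 1.0000; existence NOT certified by the union bound.


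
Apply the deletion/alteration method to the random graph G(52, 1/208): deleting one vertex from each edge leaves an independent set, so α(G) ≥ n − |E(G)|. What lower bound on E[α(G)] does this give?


E[|E(G)|] = C(52, 2)·p = 1326 · (1/208) = 51/8.
E[α(G)] ≥ n − E[|E(G)|] = 52 − 51/8 = 365/8.
Numerically: ≈ 45.6250.
(This is only a lower bound; the true E[α(G)] may be larger.)

E[α(G)] ≥ 365/8 ≈ 45.6250.


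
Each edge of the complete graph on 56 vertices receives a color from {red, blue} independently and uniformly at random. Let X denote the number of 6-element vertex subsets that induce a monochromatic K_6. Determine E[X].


Let X = Σ_S X_S over the C(56, 6) = 32468436 subsets S of size 6, where X_S = 1 if the K_6 on S is monochromatic.
For a fixed S, the K_6 on S has C(6, 2) = 15 edges. P[all 15 edges red] = (1/2)^15, and likewise for blue, so P[monochromatic] = 2·(1/2)^15 = 2^{1 − 15} = 1/16384.
By linearity of expectation: E[X] = C(56, 6) · 2^{1 − 15} = 32468436 · 1/16384 = 8117109/4096.
Numerically: E[X] ≈ 1981.716.

E[X] = C(56,6)·2^(1−C(6,2)) = 8117109/4096 ≈ 1981.716.


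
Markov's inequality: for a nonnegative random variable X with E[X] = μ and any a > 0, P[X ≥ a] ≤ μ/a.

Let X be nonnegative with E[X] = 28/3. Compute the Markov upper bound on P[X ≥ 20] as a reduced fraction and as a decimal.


μ = E[X] = 28/3, a = 20.
Markov: P[X ≥ 20] ≤ μ/a = (28/3)/20 = 7/15.
Numerically: ≈ 0.467.
(Since a = 20 > μ = 9.333, the bound 7/15 is < 1 and informative.)

P[X ≥ 20] ≤ 7/15 ≈ 0.467.


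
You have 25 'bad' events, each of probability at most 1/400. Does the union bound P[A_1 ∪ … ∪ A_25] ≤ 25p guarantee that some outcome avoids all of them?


Union bound: P[∪_{i=1}^{25} A_i] ≤ Σ_i P[A_i] ≤ 25·p = 25·(1/400) = 1/16.
Numerically: 1/16 ≈ 0.062.
Is 1/16 < 1? YES.
Since P[∪ A_i] ≤ 1/16 < 1, the complement has P[∩ A_i^c] ≥ 1 − 1/16 = 15/16 > 0, so some outcome avoids every A_i.

25·p = 1/16 ≈ 0.062; existence CERTIFIED by the union bound.


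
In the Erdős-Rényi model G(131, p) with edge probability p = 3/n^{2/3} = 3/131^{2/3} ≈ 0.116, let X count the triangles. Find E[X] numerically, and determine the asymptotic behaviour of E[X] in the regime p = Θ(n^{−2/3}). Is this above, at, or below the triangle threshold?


Number of potential triangles: C(131, 3) = 366145.
Each occurs with probability p³ ≈ (0.116)³ ≈ 1.57333e-03.
By linearity: E[X] = C(131, 3)·p³ ≈ 366145 · 1.57333e-03 ≈ 576.069.
Since α = 2/3 < 1, p = c/n^{2/3} ≫ 1/n is above the triangle threshold p ~ 1/n. Asymptotically E[X] ~ (c³/6)·n^{3(1−α)} = (3³/6)·n^{1} → ∞; triangles are abundant w.h.p.

E[X] ≈ 576.069; in regime p = Θ(1/n^{2/3}) E[X] diverges (above the triangle threshold p ~ 1/n).


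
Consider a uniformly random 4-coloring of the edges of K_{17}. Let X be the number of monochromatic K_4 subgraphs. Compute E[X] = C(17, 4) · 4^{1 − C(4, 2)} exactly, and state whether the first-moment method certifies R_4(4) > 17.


E[X] = C(17, 4) · 4^{1 − 6} = 2380 · 4^{−5} = 2380/1024.
As a reduced fraction: E[X] = 595/256 ≈ 2.3242188.
Is E[X] < 1? NO.
Since E[X] ≥ 1, the first-moment bound is inconclusive at n = 17; it does NOT by itself certify R_4(4) > 17.

E[X] = 595/256 ≈ 2.3242188; E[X] ≥ 1; first-moment method inconclusive here.


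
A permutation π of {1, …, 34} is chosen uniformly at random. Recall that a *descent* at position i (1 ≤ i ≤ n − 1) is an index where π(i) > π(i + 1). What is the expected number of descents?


Write X = Σ X_I over i = 1, …, 33, with X_I the indicator of one descent.
There are 33 indicators.
For each fixed i, the pair (π(i), π(i+1)) is a uniformly random ordered pair of distinct values from {1, …, 34}; by symmetry P[π(i) > π(i+1)] = 1/2.
By linearity: E[X] = 33 · (1/2) = (34 − 1) · (1/2) = 33/2 ≈ 16.5000.

E[X] = 33/2 = 16.5000.


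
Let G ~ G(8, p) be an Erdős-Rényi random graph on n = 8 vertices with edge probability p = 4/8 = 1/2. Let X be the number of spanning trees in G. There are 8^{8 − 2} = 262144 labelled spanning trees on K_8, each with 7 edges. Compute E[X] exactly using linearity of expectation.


K_8 has 8^{8 − 2} = 262144 labelled spanning trees.
For each such spanning tree H, let X_H = 1 if all 7 edges of H are present in G. Then P[X_H = 1] = p^{7} = (1/2)^{7} = 1/128.
Summing the indicators: E[X] = Σ_H E[X_H] = 262144 · p^{7} = 262144 · 1/128 = 2048.
Numerically: E[X] ≈ 2048.

E[X] = 262144 · (1/2)^{7} = 2048 ≈ 2048.


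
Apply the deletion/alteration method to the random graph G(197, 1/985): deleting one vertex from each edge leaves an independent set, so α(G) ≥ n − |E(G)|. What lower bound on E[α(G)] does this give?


E[|E(G)|] = C(197, 2)·p = 19306 · (1/985) = 98/5.
E[α(G)] ≥ n − E[|E(G)|] = 197 − 98/5 = 887/5.
Numerically: ≈ 177.400000.
(This is only a lower bound; the true E[α(G)] may be larger.)

E[α(G)] ≥ 887/5 ≈ 177.400000.


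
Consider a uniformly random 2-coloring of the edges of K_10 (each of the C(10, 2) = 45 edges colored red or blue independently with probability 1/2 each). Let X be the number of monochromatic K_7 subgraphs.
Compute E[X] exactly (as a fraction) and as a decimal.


Let X = Σ_S X_S over the C(10, 7) = 120 subsets S of size 7, where X_S = 1 if the K_7 on S is monochromatic.
For a fixed S, the K_7 on S has C(7, 2) = 21 edges. P[all 21 edges red] = (1/2)^21, and likewise for blue, so P[monochromatic] = 2·(1/2)^21 = 2^{1 − 21} = 1/1048576.
By linearity of expectation: E[X] = C(10, 7) · 2^{1 − 21} = 120 · 1/1048576 = 15/131072.
Numerically: E[X] ≈ 0.00011.

E[X] = C(10,7)·2^(1−C(7,2)) = 15/131072 ≈ 0.00011.


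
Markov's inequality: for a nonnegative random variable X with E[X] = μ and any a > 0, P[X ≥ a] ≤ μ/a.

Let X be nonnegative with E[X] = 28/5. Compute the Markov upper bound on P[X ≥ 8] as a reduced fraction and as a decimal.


μ = E[X] = 28/5, a = 8.
Markov: P[X ≥ 8] ≤ μ/a = (28/5)/8 = 7/10.
Numerically: ≈ 0.70000.
(Since a = 8 > μ = 5.60000, the bound 7/10 is < 1 and informative.)

P[X ≥ 8] ≤ 7/10 ≈ 0.70000.


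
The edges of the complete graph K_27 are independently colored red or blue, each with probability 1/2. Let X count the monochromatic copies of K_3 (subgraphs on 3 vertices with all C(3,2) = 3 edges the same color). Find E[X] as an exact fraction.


Let X = Σ_S X_S over the C(27, 3) = 2925 subsets S of size 3, where X_S = 1 if the K_3 on S is monochromatic.
For a fixed S, the K_3 on S has C(3, 2) = 3 edges. P[all 3 edges red] = (1/2)^3, and likewise for blue, so P[monochromatic] = 2·(1/2)^3 = 2^{1 − 3} = 1/4.
By linearity: E[X] = C(27, 3) · 2^{1 − 3} = 2925 · 1/4 = 2925/4.
Numerically: E[X] ≈ 731.2500.

E[X] = C(27,3)·2^(1−C(3,2)) = 2925/4 ≈ 731.2500.


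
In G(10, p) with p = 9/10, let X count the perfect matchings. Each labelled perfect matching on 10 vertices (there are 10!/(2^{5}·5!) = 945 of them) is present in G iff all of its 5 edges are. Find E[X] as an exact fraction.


K_10 has 10!/(2^{5}·5!) = 945 labelled perfect matchings.
For each such perfect matching H, let X_H = 1 if all 5 edges of H are present in G. Then P[X_H = 1] = p^{5} = (9/10)^{5} = 59049/100000.
Summing the indicators: E[X] = Σ_H E[X_H] = 945 · p^{5} = 945 · 59049/100000 = 11160261/20000.
Numerically: E[X] ≈ 558.

E[X] = 945 · (9/10)^{5} = 11160261/20000 ≈ 558.


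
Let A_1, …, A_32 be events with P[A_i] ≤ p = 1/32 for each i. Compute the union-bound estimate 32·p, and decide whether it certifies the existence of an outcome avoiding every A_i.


Union bound: P[∪_{i=1}^{32} A_i] ≤ Σ_i P[A_i] ≤ 32·p = 32·(1/32) = 1.
Numerically: 1 ≈ 1.000.
Is 1 < 1? NO.
Since the bound 1 is ≥ 1, the union bound is uninformative here; it does NOT by itself certify existence.

32·p = 1 ≈ 1.000; existence NOT certified by the union bound.


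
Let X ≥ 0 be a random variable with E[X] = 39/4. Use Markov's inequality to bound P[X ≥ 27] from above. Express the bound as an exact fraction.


μ = E[X] = 39/4, a = 27.
Markov: P[X ≥ 27] ≤ μ/a = (39/4)/27 = 13/36.
Numerically: ≈ 0.361111.
(Since a = 27 > μ = 9.750000, the bound 13/36 is < 1 and informative.)

P[X ≥ 27] ≤ 13/36 ≈ 0.361111.


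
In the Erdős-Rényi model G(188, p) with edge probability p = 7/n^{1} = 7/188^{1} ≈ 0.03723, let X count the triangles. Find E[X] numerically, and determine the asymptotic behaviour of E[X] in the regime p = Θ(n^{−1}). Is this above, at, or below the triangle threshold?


Number of potential triangles: C(188, 3) = 1089836.
Each occurs with probability p³ ≈ (0.03723)³ ≈ 5.162031e-05.
By linearity: E[X] = C(188, 3)·p³ ≈ 1089836 · 5.162031e-05 ≈ 56.2577.
Here α = 1, so p = 7/n is exactly at the triangle threshold p ~ 1/n. Asymptotically E[X] → c³/6 = 7³/6 = 343/6 ≈ 57.1667, a bounded constant. In this regime the triangle count is asymptotically Poisson(c³/6).

E[X] ≈ 56.2577; in regime p = Θ(1/n^{1}) E[X] stays bounded (at the triangle threshold p ~ 1/n).
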